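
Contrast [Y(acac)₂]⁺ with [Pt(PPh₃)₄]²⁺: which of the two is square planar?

For [Y(acac)₂]⁺: Each acetylacetonate is −1; balancing the +1 overall charge requires Y(III). Group 3 minus oxidation state 3 gives a d⁰ configuration. A d⁰ ion has no crystal-field stabilisation preference between square planar and tetrahedral, so four ligands adopt the sterically favoured tetrahedral geometry. → tetrahedral.
For [Pt(PPh₃)₄]²⁺: Summing ligand charges against the +2 overall charge gives an oxidation state of +2 for platinum. Platinum is a group-10 element; Pt(II) is therefore d⁸. A 5d d⁸ ion has a large crystal-field splitting; square planar leaves the high-energy d_{x²−y²} orbital empty and maximises CFSE. → square planar.

[Pt(PPh₃)₄]²⁺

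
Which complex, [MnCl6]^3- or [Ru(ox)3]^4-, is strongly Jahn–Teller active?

[MnCl6]^3-

[MnCl6]^3-: Each chloride is −1; balancing the −3 overall charge requires Mn(III). Mn sits in group 7, so the d-electron count is 7 − 3 = 4. Chloride is a weak-field ligand for a first-row metal, so the complex is high-spin. The t₂g³e_g¹ (high-spin) configuration has an unevenly filled e_g set; the Jahn–Teller theorem predicts a tetragonal distortion (typically axial elongation) to lift the degeneracy.
[Ru(ox)3]^4-: Each oxalate is −2; balancing the −4 overall charge requires Ru(II). Ru sits in group 8, so the d-electron count is 8 − 2 = 6. A 4d ion has a large Δₒ and is invariably low-spin. The d⁶ configuration leaves the e_g set evenly filled (or empty) — no strong Jahn–Teller driving force.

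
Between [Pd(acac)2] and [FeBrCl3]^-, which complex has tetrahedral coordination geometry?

[FeBrCl3]^-

For [Pd(acac)2]: Summing ligand charges against the 0 overall charge gives an oxidation state of +2 for palladium. Pd sits in group 10, so the d-electron count is 10 − 2 = 8. A 4d d⁸ ion has a large crystal-field splitting; square planar leaves the high-energy d_{x²−y²} orbital empty and maximises CFSE. → square planar.
For [FeBrCl3]^-: Ligand charges: each bromide is −1; each chloride is −1. With an overall charge of −1 the iron centre must be in the +3 oxidation state. Fe sits in group 8, so the d-electron count is 8 − 3 = 5. A high-spin d⁵ ion has zero CFSE in either geometry, so four ligands adopt the sterically favoured tetrahedral geometry. → tetrahedral.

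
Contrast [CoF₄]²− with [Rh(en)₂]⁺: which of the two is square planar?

For [CoF₄]²−: Summing ligand charges against the −2 overall charge gives an oxidation state of +2 for cobalt. Cobalt is a group-9 element; Co(II) is therefore d⁷. For a high-spin 3d d⁷ ion with weak-field ligands the small Δₜ gives little square-planar CFSE advantage, so four ligands adopt the sterically favoured tetrahedral geometry. → tetrahedral.
For [Rh(en)₂]⁺: Summing ligand charges against the +1 overall charge gives an oxidation state of +1 for rhodium. Group 9 minus oxidation state 1 gives a d⁸ configuration. A 4d d⁸ ion has a large crystal-field splitting; square planar leaves the high-energy d_{x²−y²} orbital empty and maximises CFSE. → square planar.

[Rh(en)₂]⁺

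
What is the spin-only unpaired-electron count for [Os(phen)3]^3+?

1 unpaired electron

Ligand charges: 1,10-phenanthroline is neutral. With an overall charge of +3 the osmium centre must be in the +3 oxidation state.
Group 8 minus oxidation state 3 gives a d⁵ configuration.
Counting donor atoms: 3×1,10-phenanthroline (bidentate) → 6 donors. Coordination number = 6.
The spin state decides the count: a 5d ion has a large Δₒ and is invariably low-spin.
An octahedral low-spin d⁵ ion is t₂g⁵e_g⁰, giving 1 unpaired electron.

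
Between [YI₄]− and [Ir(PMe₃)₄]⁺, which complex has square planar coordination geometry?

For [YI₄]−: Summing ligand charges against the −1 overall charge gives an oxidation state of +3 for yttrium. Y sits in group 3, so the d-electron count is 3 − 3 = 0. A d⁰ ion has no crystal-field stabilisation preference between square planar and tetrahedral, so four ligands adopt the sterically favoured tetrahedral geometry. → tetrahedral.
For [Ir(PMe₃)₄]⁺: Summing ligand charges against the +1 overall charge gives an oxidation state of +1 for iridium. Ir sits in group 9, so the d-electron count is 9 − 1 = 8. A 5d d⁸ ion has a large crystal-field splitting; square planar leaves the high-energy d_{x²−y²} orbital empty and maximises CFSE. → square planar.

[Ir(PMe₃)₄]⁺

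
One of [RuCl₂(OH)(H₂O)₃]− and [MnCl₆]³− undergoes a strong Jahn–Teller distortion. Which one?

[RuCl₂(OH)(H₂O)₃]−: Summing ligand charges against the −1 overall charge gives an oxidation state of +2 for ruthenium. Ruthenium is a group-8 element; Ru(II) is therefore d⁶. A 4d ion has a large Δₒ and is invariably low-spin. The d⁶ configuration leaves the e_g set evenly filled (or empty) — no strong Jahn–Teller driving force.
[MnCl₆]³−: Each chloride is −1; balancing the −3 overall charge requires Mn(III). Group 7 minus oxidation state 3 gives a d⁴ configuration. Chloride is a weak-field ligand for a first-row metal, so the complex is high-spin. The t₂g³e_g¹ (high-spin) configuration has an unevenly filled e_g set; the Jahn–Teller theorem predicts a tetragonal distortion (typically axial elongation) to lift the degeneracy.

[MnCl₆]³−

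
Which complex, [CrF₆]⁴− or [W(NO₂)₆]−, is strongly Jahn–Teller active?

[CrF₆]⁴−

[CrF₆]⁴−: Ligand charges: each fluoride is −1. With an overall charge of −4 the chromium centre must be in the +2 oxidation state. Chromium is a group-6 element; Cr(II) is therefore d⁴. Fluoride is a weak-field ligand for a first-row metal, so the complex is high-spin. The t₂g³e_g¹ (high-spin) configuration has an unevenly filled e_g set; the Jahn–Teller theorem predicts a tetragonal distortion (typically axial elongation) to lift the degeneracy.
[W(NO₂)₆]−: Summing ligand charges against the −1 overall charge gives an oxidation state of +5 for tungsten. Group 6 minus oxidation state 5 gives a d¹ configuration. The d¹ configuration leaves the e_g set evenly filled (or empty) — no strong Jahn–Teller driving force.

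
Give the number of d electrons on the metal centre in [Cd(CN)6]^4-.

d10

Ligand charges: each cyanide is −1. With an overall charge of −4 the cadmium centre must be in the +2 oxidation state.
Cadmium is a group-12 element; Cd(II) is therefore d¹⁰.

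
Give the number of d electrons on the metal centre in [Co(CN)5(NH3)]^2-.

Ligand charges: each cyanide is −1; ammonia is neutral. With an overall charge of −2 the cobalt centre must be in the +3 oxidation state.
Co sits in group 9, so the d-electron count is 9 − 3 = 6.

d6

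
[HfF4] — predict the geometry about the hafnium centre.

tetrahedral

Each fluoride is −1; balancing the 0 overall charge requires Hf(IV).
Hf sits in group 4, so the d-electron count is 4 − 4 = 0.
Coordination number: 4.
A d⁰ ion has no crystal-field stabilisation preference between square planar and tetrahedral, so four ligands adopt the sterically favoured tetrahedral geometry.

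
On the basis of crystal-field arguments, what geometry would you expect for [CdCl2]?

linear

Summing ligand charges against the 0 overall charge gives an oxidation state of +2 for cadmium.
Cadmium is a group-12 element; Cd(II) is therefore d¹⁰.
Coordination number: 2.
A d¹⁰ ion with only two ligands adopts a linear arrangement (sp hybridisation; no CFSE preference).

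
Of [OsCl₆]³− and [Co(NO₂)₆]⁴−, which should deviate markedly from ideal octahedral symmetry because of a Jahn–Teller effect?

[Co(NO₂)₆]⁴−

[OsCl₆]³−: Summing ligand charges against the −3 overall charge gives an oxidation state of +3 for osmium. Os sits in group 8, so the d-electron count is 8 − 3 = 5. A 5d ion has a large Δₒ and is invariably low-spin. The d⁵ configuration leaves the e_g set evenly filled (or empty) — no strong Jahn–Teller driving force.
[Co(NO₂)₆]⁴−: Summing ligand charges against the −4 overall charge gives an oxidation state of +2 for cobalt. Group 9 minus oxidation state 2 gives a d⁷ configuration. Nitro (N-bound nitrite) is a strong-field ligand (high in the spectrochemical series) for a first-row metal, so the complex is low-spin. The t₂g⁶e_g¹ (low-spin) configuration has an unevenly filled e_g set; the Jahn–Teller theorem predicts a tetragonal distortion (typically axial elongation) to lift the degeneracy.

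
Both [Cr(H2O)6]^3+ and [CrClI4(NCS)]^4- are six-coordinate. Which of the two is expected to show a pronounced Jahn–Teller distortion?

[CrClI4(NCS)]^4-

[Cr(H2O)6]^3+: Ligand charges: water is neutral. With an overall charge of +3 the chromium centre must be in the +3 oxidation state. Group 6 minus oxidation state 3 gives a d³ configuration. The d³ configuration leaves the e_g set evenly filled (or empty) — no strong Jahn–Teller driving force.
[CrClI4(NCS)]^4-: Ligand charges: each chloride is −1; each iodide is −1; each isothiocyanate is −1. With an overall charge of −4 the chromium centre must be in the +2 oxidation state. Group 6 minus oxidation state 2 gives a d⁴ configuration. Chloride, iodide, and isothiocyanate are weak-field ligands for a first-row metal, so the complex is high-spin. The t₂g³e_g¹ (high-spin) configuration has an unevenly filled e_g set; the Jahn–Teller theorem predicts a tetragonal distortion (typically axial elongation) to lift the degeneracy.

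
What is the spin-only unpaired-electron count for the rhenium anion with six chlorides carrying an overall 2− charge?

Ligand charges: each chloride is −1. With an overall charge of −2 the rhenium centre must be in the +4 oxidation state.
Group 7 minus oxidation state 4 gives a d³ configuration.
In an octahedral field the d³ configuration is t₂g³e_g⁰ (only one arrangement possible), giving 3 unpaired electrons.

3 unpaired electrons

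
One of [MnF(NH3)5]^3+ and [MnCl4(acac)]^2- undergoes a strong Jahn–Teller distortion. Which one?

[MnCl4(acac)]^2-

[MnF(NH3)5]^3+: Summing ligand charges against the +3 overall charge gives an oxidation state of +4 for manganese. Mn sits in group 7, so the d-electron count is 7 − 4 = 3. The d³ configuration leaves the e_g set evenly filled (or empty) — no strong Jahn–Teller driving force.
[MnCl4(acac)]^2-: Ligand charges: each chloride is −1; each acetylacetonate is −1. With an overall charge of −2 the manganese centre must be in the +3 oxidation state. Mn sits in group 7, so the d-electron count is 7 − 3 = 4. Acetylacetonate and chloride are weak-field ligands for a first-row metal, so the complex is high-spin. The t₂g³e_g¹ (high-spin) configuration has an unevenly filled e_g set; the Jahn–Teller theorem predicts a tetragonal distortion (typically axial elongation) to lift the degeneracy.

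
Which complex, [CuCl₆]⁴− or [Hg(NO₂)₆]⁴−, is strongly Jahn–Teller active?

[CuCl₆]⁴−

[CuCl₆]⁴−: Each chloride is −1; balancing the −4 overall charge requires Cu(II). Group 11 minus oxidation state 2 gives a d⁹ configuration. The t₂g⁶e_g³ configuration has an unevenly filled e_g set; the Jahn–Teller theorem predicts a tetragonal distortion (typically axial elongation) to lift the degeneracy.
[Hg(NO₂)₆]⁴−: Ligand charges: each nitro (N-bound nitrite) is −1. With an overall charge of −4 the mercury centre must be in the +2 oxidation state. Hg sits in group 12, so the d-electron count is 12 − 2 = 10. The d¹⁰ configuration leaves the e_g set evenly filled (or empty) — no strong Jahn–Teller driving force.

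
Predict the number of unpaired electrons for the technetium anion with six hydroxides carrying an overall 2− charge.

3 unpaired electrons

Summing ligand charges against the −2 overall charge gives an oxidation state of +4 for technetium.
Group 7 minus oxidation state 4 gives a d³ configuration.
In an octahedral field the d³ configuration is t₂g³e_g⁰ (only one arrangement possible), giving 3 unpaired electrons.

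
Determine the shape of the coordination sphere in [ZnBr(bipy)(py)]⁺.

tetrahedral

Ligand charges: each bromide is −1; 2,2′-bipyridine is neutral; pyridine is neutral. With an overall charge of +1 the zinc centre must be in the +2 oxidation state.
Group 12 minus oxidation state 2 gives a d¹⁰ configuration.
Counting donor atoms: 1×bromide (monodentate) → 1 donor; 1×2,2′-bipyridine (bidentate) → 2 donors; 1×pyridine (monodentate) → 1 donor. Coordination number = 4.
A d¹⁰ ion has no crystal-field stabilisation preference between square planar and tetrahedral, so four ligands adopt the sterically favoured tetrahedral geometry.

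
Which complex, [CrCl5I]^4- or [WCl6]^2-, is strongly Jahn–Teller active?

[CrCl5I]^4-: Ligand charges: each chloride is −1; each iodide is −1. With an overall charge of −4 the chromium centre must be in the +2 oxidation state. Cr sits in group 6, so the d-electron count is 6 − 2 = 4. Chloride and iodide are weak-field ligands for a first-row metal, so the complex is high-spin. The t₂g³e_g¹ (high-spin) configuration has an unevenly filled e_g set; the Jahn–Teller theorem predicts a tetragonal distortion (typically axial elongation) to lift the degeneracy.
[WCl6]^2-: Summing ligand charges against the −2 overall charge gives an oxidation state of +4 for tungsten. W sits in group 6, so the d-electron count is 6 − 4 = 2. The d² configuration leaves the e_g set evenly filled (or empty) — no strong Jahn–Teller driving force.

[CrCl5I]^4-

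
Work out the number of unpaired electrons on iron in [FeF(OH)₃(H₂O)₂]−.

Ligand charges: each fluoride is −1; each hydroxide is −1; water is neutral. With an overall charge of −1 the iron centre must be in the +3 oxidation state.
Iron is a group-8 element; Fe(III) is therefore d⁵.
The spin state decides the count: Fluoride and hydroxide are weak-field ligands for a first-row metal, so the complex is high-spin.
An octahedral high-spin d⁵ ion is t₂g³e_g², giving 5 unpaired electrons.

5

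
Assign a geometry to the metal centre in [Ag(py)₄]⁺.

tetrahedral

Ligand charges: pyridine is neutral. With an overall charge of +1 the silver centre must be in the +1 oxidation state.
Group 11 minus oxidation state 1 gives a d¹⁰ configuration.
With 4 monodentate ligands the coordination number is 4.
A d¹⁰ ion has no crystal-field stabilisation preference between square planar and tetrahedral, so four ligands adopt the sterically favoured tetrahedral geometry.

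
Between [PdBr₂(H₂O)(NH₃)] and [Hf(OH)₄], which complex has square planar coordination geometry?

[PdBr₂(H₂O)(NH₃)]

For [PdBr₂(H₂O)(NH₃)]: Each bromide is −1; water is neutral; ammonia is neutral; balancing the 0 overall charge requires Pd(II). Pd sits in group 10, so the d-electron count is 10 − 2 = 8. A 4d d⁸ ion has a large crystal-field splitting; square planar leaves the high-energy d_{x²−y²} orbital empty and maximises CFSE. → square planar.
For [Hf(OH)₄]: Each hydroxide is −1; balancing the 0 overall charge requires Hf(IV). Hf sits in group 4, so the d-electron count is 4 − 4 = 0. A d⁰ ion has no crystal-field stabilisation preference between square planar and tetrahedral, so four ligands adopt the sterically favoured tetrahedral geometry. → tetrahedral.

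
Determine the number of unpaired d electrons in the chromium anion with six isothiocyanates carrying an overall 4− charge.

Each isothiocyanate is −1; balancing the −4 overall charge requires Cr(II).
Cr sits in group 6, so the d-electron count is 6 − 2 = 4.
The spin state decides the count: Isothiocyanate is a weak-field ligand for a first-row metal, so the complex is high-spin.
An octahedral high-spin d⁴ ion is t₂g³e_g¹, giving 4 unpaired electrons.

4 unpaired electrons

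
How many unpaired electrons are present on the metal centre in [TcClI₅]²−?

Ligand charges: each chloride is −1; each iodide is −1. With an overall charge of −2 the technetium centre must be in the +4 oxidation state.
Group 7 minus oxidation state 4 gives a d³ configuration.
In an octahedral field the d³ configuration is t₂g³e_g⁰ (only one arrangement possible), giving 3 unpaired electrons.

3 unpaired electrons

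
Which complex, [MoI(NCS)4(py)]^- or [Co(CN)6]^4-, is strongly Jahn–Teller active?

[Co(CN)6]^4-

[MoI(NCS)4(py)]^-: Summing ligand charges against the −1 overall charge gives an oxidation state of +4 for molybdenum. Group 6 minus oxidation state 4 gives a d² configuration. The d² configuration leaves the e_g set evenly filled (or empty) — no strong Jahn–Teller driving force.
[Co(CN)6]^4-: Ligand charges: each cyanide is −1. With an overall charge of −4 the cobalt centre must be in the +2 oxidation state. Co sits in group 9, so the d-electron count is 9 − 2 = 7. Cyanide is a strong-field ligand (high in the spectrochemical series) for a first-row metal, so the complex is low-spin. The t₂g⁶e_g¹ (low-spin) configuration has an unevenly filled e_g set; the Jahn–Teller theorem predicts a tetragonal distortion (typically axial elongation) to lift the degeneracy.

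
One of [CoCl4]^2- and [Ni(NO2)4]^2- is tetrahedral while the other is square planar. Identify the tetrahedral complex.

[CoCl4]^2-

For [CoCl4]^2-: Each chloride is −1; balancing the −2 overall charge requires Co(II). Co sits in group 9, so the d-electron count is 9 − 2 = 7. For a high-spin 3d d⁷ ion with weak-field ligands the small Δₜ gives little square-planar CFSE advantage, so four ligands adopt the sterically favoured tetrahedral geometry. → tetrahedral.
For [Ni(NO2)4]^2-: Each nitro (N-bound nitrite) is −1; balancing the −2 overall charge requires Ni(II). Group 10 minus oxidation state 2 gives a d⁸ configuration. Nitro (N-bound nitrite) is a strong-field ligand (high in the spectrochemical series). A 3d d⁸ ion with strong-field ligands gains enough CFSE to favour square planar over tetrahedral. → square planar.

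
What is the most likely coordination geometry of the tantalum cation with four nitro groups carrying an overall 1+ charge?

Ligand charges: each nitro (N-bound nitrite) is −1. With an overall charge of +1 the tantalum centre must be in the +5 oxidation state.
Group 5 minus oxidation state 5 gives a d⁰ configuration.
Coordination number: 4.
A d⁰ ion has no crystal-field stabilisation preference between square planar and tetrahedral, so four ligands adopt the sterically favoured tetrahedral geometry.

tetrahedral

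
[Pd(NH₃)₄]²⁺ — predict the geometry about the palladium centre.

square planar

Ligand charges: ammonia is neutral. With an overall charge of +2 the palladium centre must be in the +2 oxidation state.
Palladium is a group-10 element; Pd(II) is therefore d⁸.
Coordination number: 4.
A 4d d⁸ ion has a large crystal-field splitting; square planar leaves the high-energy d_{x²−y²} orbital empty and maximises CFSE.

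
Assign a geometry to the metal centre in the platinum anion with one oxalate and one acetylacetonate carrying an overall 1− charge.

square planar

Ligand charges: each oxalate is −2; each acetylacetonate is −1. With an overall charge of −1 the platinum centre must be in the +2 oxidation state.
Group 10 minus oxidation state 2 gives a d⁸ configuration.
Counting donor atoms: 1×oxalate (bidentate) → 2 donors; 1×acetylacetonate (bidentate) → 2 donors. Coordination number = 4.
A 5d d⁸ ion has a large crystal-field splitting; square planar leaves the high-energy d_{x²−y²} orbital empty and maximises CFSE.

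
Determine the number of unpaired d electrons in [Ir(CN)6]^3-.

Ligand charges: each cyanide is −1. With an overall charge of −3 the iridium centre must be in the +3 oxidation state.
Iridium is a group-9 element; Ir(III) is therefore d⁶.
The spin state decides the count: a 5d ion has a large Δₒ and is invariably low-spin.
An octahedral low-spin d⁶ ion is t₂g⁶e_g⁰, giving 0 unpaired electrons.

0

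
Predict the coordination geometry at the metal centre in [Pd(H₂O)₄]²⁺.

Water is neutral; balancing the +2 overall charge requires Pd(II).
Pd sits in group 10, so the d-electron count is 10 − 2 = 8.
With 4 monodentate ligands the coordination number is 4.
A 4d d⁸ ion has a large crystal-field splitting; square planar leaves the high-energy d_{x²−y²} orbital empty and maximises CFSE.

square planar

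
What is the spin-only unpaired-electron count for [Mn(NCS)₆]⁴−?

Ligand charges: each isothiocyanate is −1. With an overall charge of −4 the manganese centre must be in the +2 oxidation state.
Mn sits in group 7, so the d-electron count is 7 − 2 = 5.
The spin state decides the count: Isothiocyanate is a weak-field ligand for a first-row metal, so the complex is high-spin.
An octahedral high-spin d⁵ ion is t₂g³e_g², giving 5 unpaired electrons.

5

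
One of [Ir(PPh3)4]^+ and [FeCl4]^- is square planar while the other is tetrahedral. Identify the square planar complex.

For [Ir(PPh3)4]^+: Ligand charges: triphenylphosphine is neutral. With an overall charge of +1 the iridium centre must be in the +1 oxidation state. Iridium is a group-9 element; Ir(I) is therefore d⁸. A 5d d⁸ ion has a large crystal-field splitting; square planar leaves the high-energy d_{x²−y²} orbital empty and maximises CFSE. → square planar.
For [FeCl4]^-: Summing ligand charges against the −1 overall charge gives an oxidation state of +3 for iron. Group 8 minus oxidation state 3 gives a d⁵ configuration. A high-spin d⁵ ion has zero CFSE in either geometry, so four ligands adopt the sterically favoured tetrahedral geometry. → tetrahedral.

[Ir(PPh3)4]^+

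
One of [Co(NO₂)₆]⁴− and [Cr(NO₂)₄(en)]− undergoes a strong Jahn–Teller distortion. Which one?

[Co(NO₂)₆]⁴−

[Co(NO₂)₆]⁴−: Ligand charges: each nitro (N-bound nitrite) is −1. With an overall charge of −4 the cobalt centre must be in the +2 oxidation state. Co sits in group 9, so the d-electron count is 9 − 2 = 7. Nitro (N-bound nitrite) is a strong-field ligand (high in the spectrochemical series) for a first-row metal, so the complex is low-spin. The t₂g⁶e_g¹ (low-spin) configuration has an unevenly filled e_g set; the Jahn–Teller theorem predicts a tetragonal distortion (typically axial elongation) to lift the degeneracy.
[Cr(NO₂)₄(en)]−: Each nitro (N-bound nitrite) is −1; ethylenediamine is neutral; balancing the −1 overall charge requires Cr(III). Cr sits in group 6, so the d-electron count is 6 − 3 = 3. The d³ configuration leaves the e_g set evenly filled (or empty) — no strong Jahn–Teller driving force.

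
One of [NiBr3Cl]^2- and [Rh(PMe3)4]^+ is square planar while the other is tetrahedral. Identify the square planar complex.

For [NiBr3Cl]^2-: Each bromide is −1; each chloride is −1; balancing the −2 overall charge requires Ni(II). Nickel is a group-10 element; Ni(II) is therefore d⁸. Bromide and chloride are weak-field ligands. With weak-field ligands the CFSE gain from square planar is small, so a 3d d⁸ ion takes the sterically preferred tetrahedral geometry. → tetrahedral.
For [Rh(PMe3)4]^+: Trimethylphosphine is neutral; balancing the +1 overall charge requires Rh(I). Rhodium is a group-9 element; Rh(I) is therefore d⁸. A 4d d⁸ ion has a large crystal-field splitting; square planar leaves the high-energy d_{x²−y²} orbital empty and maximises CFSE. → square planar.

[Rh(PMe3)4]^+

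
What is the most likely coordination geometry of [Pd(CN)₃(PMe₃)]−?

square planar

Summing ligand charges against the −1 overall charge gives an oxidation state of +2 for palladium.
Palladium is a group-10 element; Pd(II) is therefore d⁸.
Coordination number: 4.
A 4d d⁸ ion has a large crystal-field splitting; square planar leaves the high-energy d_{x²−y²} orbital empty and maximises CFSE.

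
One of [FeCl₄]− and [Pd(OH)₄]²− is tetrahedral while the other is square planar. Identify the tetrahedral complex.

[FeCl₄]−

For [FeCl₄]−: Each chloride is −1; balancing the −1 overall charge requires Fe(III). Iron is a group-8 element; Fe(III) is therefore d⁵. A high-spin d⁵ ion has zero CFSE in either geometry, so four ligands adopt the sterically favoured tetrahedral geometry. → tetrahedral.
For [Pd(OH)₄]²−: Ligand charges: each hydroxide is −1. With an overall charge of −2 the palladium centre must be in the +2 oxidation state. Pd sits in group 10, so the d-electron count is 10 − 2 = 8. A 4d d⁸ ion has a large crystal-field splitting; square planar leaves the high-energy d_{x²−y²} orbital empty and maximises CFSE. → square planar.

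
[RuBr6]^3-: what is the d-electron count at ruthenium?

Each bromide is −1; balancing the −3 overall charge requires Ru(III).
Ru sits in group 8, so the d-electron count is 8 − 3 = 5.

d⁵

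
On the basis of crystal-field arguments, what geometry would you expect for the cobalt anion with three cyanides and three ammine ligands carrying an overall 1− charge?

octahedral

Each cyanide is −1; ammonia is neutral; balancing the −1 overall charge requires Co(II).
Group 9 minus oxidation state 2 gives a d⁷ configuration.
With 6 monodentate ligands the coordination number is 6.
Six donors around a single metal centre give an octahedral coordination sphere.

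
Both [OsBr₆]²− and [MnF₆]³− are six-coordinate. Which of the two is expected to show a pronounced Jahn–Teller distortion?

[MnF₆]³−

[OsBr₆]²−: Ligand charges: each bromide is −1. With an overall charge of −2 the osmium centre must be in the +4 oxidation state. Osmium is a group-8 element; Os(IV) is therefore d⁴. A 5d ion has a large Δₒ and is invariably low-spin. The d⁴ configuration leaves the e_g set evenly filled (or empty) — no strong Jahn–Teller driving force.
[MnF₆]³−: Each fluoride is −1; balancing the −3 overall charge requires Mn(III). Group 7 minus oxidation state 3 gives a d⁴ configuration. Fluoride is a weak-field ligand for a first-row metal, so the complex is high-spin. The t₂g³e_g¹ (high-spin) configuration has an unevenly filled e_g set; the Jahn–Teller theorem predicts a tetragonal distortion (typically axial elongation) to lift the degeneracy.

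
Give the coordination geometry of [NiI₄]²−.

Summing ligand charges against the −2 overall charge gives an oxidation state of +2 for nickel.
Ni sits in group 10, so the d-electron count is 10 − 2 = 8.
Coordination number: 4.
Iodide is a weak-field ligand.
With weak-field ligands the CFSE gain from square planar is small, so a 3d d⁸ ion takes the sterically preferred tetrahedral geometry.

tetrahedral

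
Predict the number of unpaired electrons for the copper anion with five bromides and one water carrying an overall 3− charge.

1 unpaired electron

Ligand charges: each bromide is −1; water is neutral. With an overall charge of −3 the copper centre must be in the +2 oxidation state.
Cu sits in group 11, so the d-electron count is 11 − 2 = 9.
In an octahedral field the d⁹ configuration is t₂g⁶e_g³ (only one arrangement possible), giving 1 unpaired electron.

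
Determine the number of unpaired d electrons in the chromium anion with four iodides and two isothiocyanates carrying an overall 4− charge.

Each iodide is −1; each isothiocyanate is −1; balancing the −4 overall charge requires Cr(II).
Chromium is a group-6 element; Cr(II) is therefore d⁴.
The spin state decides the count: Iodide and isothiocyanate are weak-field ligands for a first-row metal, so the complex is high-spin.
An octahedral high-spin d⁴ ion is t₂g³e_g¹, giving 4 unpaired electrons.

4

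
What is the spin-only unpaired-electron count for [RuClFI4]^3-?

1 unpaired electron

Summing ligand charges against the −3 overall charge gives an oxidation state of +3 for ruthenium.
Ru sits in group 8, so the d-electron count is 8 − 3 = 5.
The spin state decides the count: a 4d ion has a large Δₒ and is invariably low-spin.
An octahedral low-spin d⁵ ion is t₂g⁵e_g⁰, giving 1 unpaired electron.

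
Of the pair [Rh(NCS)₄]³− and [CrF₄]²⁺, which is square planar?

For [Rh(NCS)₄]³−: Ligand charges: each isothiocyanate is −1. With an overall charge of −3 the rhodium centre must be in the +1 oxidation state. Rh sits in group 9, so the d-electron count is 9 − 1 = 8. A 4d d⁸ ion has a large crystal-field splitting; square planar leaves the high-energy d_{x²−y²} orbital empty and maximises CFSE. → square planar.
For [CrF₄]²⁺: Ligand charges: each fluoride is −1. With an overall charge of +2 the chromium centre must be in the +6 oxidation state. Chromium is a group-6 element; Cr(VI) is therefore d⁰. A d⁰ ion has no crystal-field stabilisation preference between square planar and tetrahedral, so four ligands adopt the sterically favoured tetrahedral geometry. → tetrahedral.

[Rh(NCS)₄]³−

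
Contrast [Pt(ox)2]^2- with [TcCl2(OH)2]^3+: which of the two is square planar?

For [Pt(ox)2]^2-: Each oxalate is −2; balancing the −2 overall charge requires Pt(II). Group 10 minus oxidation state 2 gives a d⁸ configuration. A 5d d⁸ ion has a large crystal-field splitting; square planar leaves the high-energy d_{x²−y²} orbital empty and maximises CFSE. → square planar.
For [TcCl2(OH)2]^3+: Summing ligand charges against the +3 overall charge gives an oxidation state of +7 for technetium. Group 7 minus oxidation state 7 gives a d⁰ configuration. A d⁰ ion has no crystal-field stabilisation preference between square planar and tetrahedral, so four ligands adopt the sterically favoured tetrahedral geometry. → tetrahedral.

[Pt(ox)2]^2-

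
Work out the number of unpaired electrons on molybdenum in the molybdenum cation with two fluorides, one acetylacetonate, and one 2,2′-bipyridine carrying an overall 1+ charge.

2 unpaired electrons

Each fluoride is −1; each acetylacetonate is −1; 2,2′-bipyridine is neutral; balancing the +1 overall charge requires Mo(IV).
Molybdenum is a group-6 element; Mo(IV) is therefore d².
Counting donor atoms: 2×fluoride (monodentate) → 2 donors; 1×acetylacetonate (bidentate) → 2 donors; 1×2,2′-bipyridine (bidentate) → 2 donors. Coordination number = 6.
In an octahedral field the d² configuration is t₂g²e_g⁰ (only one arrangement possible), giving 2 unpaired electrons.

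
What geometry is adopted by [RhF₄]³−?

Ligand charges: each fluoride is −1. With an overall charge of −3 the rhodium centre must be in the +1 oxidation state.
Rh sits in group 9, so the d-electron count is 9 − 1 = 8.
With 4 monodentate ligands the coordination number is 4.
A 4d d⁸ ion has a large crystal-field splitting; square planar leaves the high-energy d_{x²−y²} orbital empty and maximises CFSE.

square planar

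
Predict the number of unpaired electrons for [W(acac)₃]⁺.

2

Ligand charges: each acetylacetonate is −1. With an overall charge of +1 the tungsten centre must be in the +4 oxidation state.
Group 6 minus oxidation state 4 gives a d² configuration.
Counting donor atoms: 3×acetylacetonate (bidentate) → 6 donors. Coordination number = 6.
In an octahedral field the d² configuration is t₂g²e_g⁰ (only one arrangement possible), giving 2 unpaired electrons.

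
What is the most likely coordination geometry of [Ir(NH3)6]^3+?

Ligand charges: ammonia is neutral. With an overall charge of +3 the iridium centre must be in the +3 oxidation state.
Group 9 minus oxidation state 3 gives a d⁶ configuration.
With 6 monodentate ligands the coordination number is 6.
Six donors around a single metal centre give an octahedral coordination sphere.

octahedral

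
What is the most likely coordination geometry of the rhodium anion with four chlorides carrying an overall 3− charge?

Each chloride is −1; balancing the −3 overall charge requires Rh(I).
Rhodium is a group-9 element; Rh(I) is therefore d⁸.
With 4 monodentate ligands the coordination number is 4.
A 4d d⁸ ion has a large crystal-field splitting; square planar leaves the high-energy d_{x²−y²} orbital empty and maximises CFSE.

square planar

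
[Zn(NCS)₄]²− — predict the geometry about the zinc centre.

Summing ligand charges against the −2 overall charge gives an oxidation state of +2 for zinc.
Zn sits in group 12, so the d-electron count is 12 − 2 = 10.
With 4 monodentate ligands the coordination number is 4.
A d¹⁰ ion has no crystal-field stabilisation preference between square planar and tetrahedral, so four ligands adopt the sterically favoured tetrahedral geometry.

tetrahedral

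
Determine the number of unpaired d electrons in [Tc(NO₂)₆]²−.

3

Ligand charges: each nitro (N-bound nitrite) is −1. With an overall charge of −2 the technetium centre must be in the +4 oxidation state.
Group 7 minus oxidation state 4 gives a d³ configuration.
In an octahedral field the d³ configuration is t₂g³e_g⁰ (only one arrangement possible), giving 3 unpaired electrons.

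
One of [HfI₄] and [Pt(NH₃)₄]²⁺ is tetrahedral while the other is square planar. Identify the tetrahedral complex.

[HfI₄]

For [HfI₄]: Each iodide is −1; balancing the 0 overall charge requires Hf(IV). Hafnium is a group-4 element; Hf(IV) is therefore d⁰. A d⁰ ion has no crystal-field stabilisation preference between square planar and tetrahedral, so four ligands adopt the sterically favoured tetrahedral geometry. → tetrahedral.
For [Pt(NH₃)₄]²⁺: Ammonia is neutral; balancing the +2 overall charge requires Pt(II). Pt sits in group 10, so the d-electron count is 10 − 2 = 8. A 5d d⁸ ion has a large crystal-field splitting; square planar leaves the high-energy d_{x²−y²} orbital empty and maximises CFSE. → square planar.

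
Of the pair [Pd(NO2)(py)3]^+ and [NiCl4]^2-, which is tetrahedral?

[NiCl4]^2-

For [Pd(NO2)(py)3]^+: Ligand charges: each nitro (N-bound nitrite) is −1; pyridine is neutral. With an overall charge of +1 the palladium centre must be in the +2 oxidation state. Palladium is a group-10 element; Pd(II) is therefore d⁸. A 4d d⁸ ion has a large crystal-field splitting; square planar leaves the high-energy d_{x²−y²} orbital empty and maximises CFSE. → square planar.
For [NiCl4]^2-: Summing ligand charges against the −2 overall charge gives an oxidation state of +2 for nickel. Ni sits in group 10, so the d-electron count is 10 − 2 = 8. Chloride is a weak-field ligand. With weak-field ligands the CFSE gain from square planar is small, so a 3d d⁸ ion takes the sterically preferred tetrahedral geometry. → tetrahedral.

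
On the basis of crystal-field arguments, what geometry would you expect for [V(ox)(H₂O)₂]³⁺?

Ligand charges: each oxalate is −2; water is neutral. With an overall charge of +3 the vanadium centre must be in the +5 oxidation state.
Vanadium is a group-5 element; V(V) is therefore d⁰.
Counting donor atoms: 1×oxalate (bidentate) → 2 donors; 2×water (monodentate) → 2 donors. Coordination number = 4.
A d⁰ ion has no crystal-field stabilisation preference between square planar and tetrahedral, so four ligands adopt the sterically favoured tetrahedral geometry.

tetrahedral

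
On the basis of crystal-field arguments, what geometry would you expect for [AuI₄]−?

square planar

Summing ligand charges against the −1 overall charge gives an oxidation state of +3 for gold.
Gold is a group-11 element; Au(III) is therefore d⁸.
With 4 monodentate ligands the coordination number is 4.
A 5d d⁸ ion has a large crystal-field splitting; square planar leaves the high-energy d_{x²−y²} orbital empty and maximises CFSE.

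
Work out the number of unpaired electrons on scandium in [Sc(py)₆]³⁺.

0 unpaired electrons

Summing ligand charges against the +3 overall charge gives an oxidation state of +3 for scandium.
Group 3 minus oxidation state 3 gives a d⁰ configuration.
In an octahedral field the d⁰ configuration is t₂g⁰e_g⁰, giving 0 unpaired electrons.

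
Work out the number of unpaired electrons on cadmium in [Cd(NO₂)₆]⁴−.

0 unpaired electrons

Summing ligand charges against the −4 overall charge gives an oxidation state of +2 for cadmium.
Group 12 minus oxidation state 2 gives a d¹⁰ configuration.
In an octahedral field the d¹⁰ configuration is t₂g⁶e_g⁴, giving 0 unpaired electrons.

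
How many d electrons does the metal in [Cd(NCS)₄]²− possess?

d¹⁰

Ligand charges: each isothiocyanate is −1. With an overall charge of −2 the cadmium centre must be in the +2 oxidation state.
Group 12 minus oxidation state 2 gives a d¹⁰ configuration.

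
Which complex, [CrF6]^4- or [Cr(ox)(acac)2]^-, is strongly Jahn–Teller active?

[CrF6]^4-: Each fluoride is −1; balancing the −4 overall charge requires Cr(II). Group 6 minus oxidation state 2 gives a d⁴ configuration. Fluoride is a weak-field ligand for a first-row metal, so the complex is high-spin. The t₂g³e_g¹ (high-spin) configuration has an unevenly filled e_g set; the Jahn–Teller theorem predicts a tetragonal distortion (typically axial elongation) to lift the degeneracy.
[Cr(ox)(acac)2]^-: Ligand charges: each oxalate is −2; each acetylacetonate is −1. With an overall charge of −1 the chromium centre must be in the +3 oxidation state. Chromium is a group-6 element; Cr(III) is therefore d³. The d³ configuration leaves the e_g set evenly filled (or empty) — no strong Jahn–Teller driving force.

[CrF6]^4-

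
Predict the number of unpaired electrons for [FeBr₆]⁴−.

Summing ligand charges against the −4 overall charge gives an oxidation state of +2 for iron.
Group 8 minus oxidation state 2 gives a d⁶ configuration.
The spin state decides the count: Bromide is a weak-field ligand for a first-row metal, so the complex is high-spin.
An octahedral high-spin d⁶ ion is t₂g⁴e_g², giving 4 unpaired electrons.

4 unpaired electrons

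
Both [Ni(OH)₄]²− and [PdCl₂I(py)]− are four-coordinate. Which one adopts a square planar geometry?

[PdCl₂I(py)]−

For [Ni(OH)₄]²−: Summing ligand charges against the −2 overall charge gives an oxidation state of +2 for nickel. Nickel is a group-10 element; Ni(II) is therefore d⁸. Hydroxide is a weak-field ligand. With weak-field ligands the CFSE gain from square planar is small, so a 3d d⁸ ion takes the sterically preferred tetrahedral geometry. → tetrahedral.
For [PdCl₂I(py)]−: Summing ligand charges against the −1 overall charge gives an oxidation state of +2 for palladium. Group 10 minus oxidation state 2 gives a d⁸ configuration. A 4d d⁸ ion has a large crystal-field splitting; square planar leaves the high-energy d_{x²−y²} orbital empty and maximises CFSE. → square planar.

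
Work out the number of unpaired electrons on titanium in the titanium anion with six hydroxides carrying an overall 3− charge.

Summing ligand charges against the −3 overall charge gives an oxidation state of +3 for titanium.
Ti sits in group 4, so the d-electron count is 4 − 3 = 1.
In an octahedral field the d¹ configuration is t₂g¹e_g⁰ (only one arrangement possible), giving 1 unpaired electron.

1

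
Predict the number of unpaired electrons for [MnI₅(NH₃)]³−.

Summing ligand charges against the −3 overall charge gives an oxidation state of +2 for manganese.
Mn sits in group 7, so the d-electron count is 7 − 2 = 5.
The spin state decides the count: Iodide is a weak-field ligand for a first-row metal, so the complex is high-spin.
An octahedral high-spin d⁵ ion is t₂g³e_g², giving 5 unpaired electrons.

5 unpaired electrons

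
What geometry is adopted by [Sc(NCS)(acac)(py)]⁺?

Each isothiocyanate is −1; each acetylacetonate is −1; pyridine is neutral; balancing the +1 overall charge requires Sc(III).
Sc sits in group 3, so the d-electron count is 3 − 3 = 0.
Counting donor atoms: 1×isothiocyanate (monodentate) → 1 donor; 1×acetylacetonate (bidentate) → 2 donors; 1×pyridine (monodentate) → 1 donor. Coordination number = 4.
A d⁰ ion has no crystal-field stabilisation preference between square planar and tetrahedral, so four ligands adopt the sterically favoured tetrahedral geometry.

tetrahedral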